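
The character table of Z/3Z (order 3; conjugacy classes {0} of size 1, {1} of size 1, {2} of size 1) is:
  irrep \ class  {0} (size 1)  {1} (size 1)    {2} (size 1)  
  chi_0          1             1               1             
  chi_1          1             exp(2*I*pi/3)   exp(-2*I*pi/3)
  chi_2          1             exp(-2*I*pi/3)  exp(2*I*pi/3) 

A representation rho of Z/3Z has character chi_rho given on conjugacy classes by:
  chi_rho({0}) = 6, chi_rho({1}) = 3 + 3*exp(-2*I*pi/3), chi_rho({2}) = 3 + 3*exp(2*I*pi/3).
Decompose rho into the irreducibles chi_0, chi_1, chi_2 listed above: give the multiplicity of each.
Multiplicities: chi_0: 3, chi_1: 0, chi_2: 3.

Why: Use <chi_rho, chi> = (1/|G|) sum_C |C| * chi_rho(C) * conj(chi(C)) with |G| = 3 for each irreducible chi in the table:
  <chi_rho, chi_0> = (1/3)[1*(6)*conj(1) + 1*(3 + 3*exp(-2*I*pi/3))*conj(1) + 1*(3 + 3*exp(2*I*pi/3))*conj(1)]
      = (1/3)[(6) + (3 + 3*exp(-2*I*pi/3)) + (3 + 3*exp(2*I*pi/3))] = 9/3 = 3
  <chi_rho, chi_1> = (1/3)[1*(6)*conj(1) + 1*(3 + 3*exp(-2*I*pi/3))*conj(exp(2*I*pi/3)) + 1*(3 + 3*exp(2*I*pi/3))*conj(exp(-2*I*pi/3))]
      = (1/3)[(6) + (-3) + (-3)] = 0/3 = 0
  <chi_rho, chi_2> = (1/3)[1*(6)*conj(1) + 1*(3 + 3*exp(-2*I*pi/3))*conj(exp(-2*I*pi/3)) + 1*(3 + 3*exp(2*I*pi/3))*conj(exp(2*I*pi/3))]
      = (1/3)[(6) + (3 + 3*exp(2*I*pi/3)) + (3 + 3*exp(-2*I*pi/3))] = 9/3 = 3
(Exp terms are combined using exp(i*s)*conj(exp(i*t)) = exp(i*(s-t)), and sums of them are collapsed using the identity that for every m > 1 the m distinct m-th roots of unity sum to 0, e.g. 1 + exp(2*I*pi/3) + exp(-2*I*pi/3) = 0.)
Dimension check: dim(rho) = sum (mult * dim) = 3*1 + 0*1 + 3*1 = 6 = chi_rho(e) = 6.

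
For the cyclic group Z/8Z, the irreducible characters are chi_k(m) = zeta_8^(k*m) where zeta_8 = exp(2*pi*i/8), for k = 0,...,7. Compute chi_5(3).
chi_5(3) = zeta_8^15 = exp(-I*pi/4)

Why: chi_5(3) = zeta_8^(5*3) = zeta_8^15. Since zeta_8^8 = 1, this equals zeta_8^7 = exp(2*pi*i*7/8) = exp(-I*pi/4).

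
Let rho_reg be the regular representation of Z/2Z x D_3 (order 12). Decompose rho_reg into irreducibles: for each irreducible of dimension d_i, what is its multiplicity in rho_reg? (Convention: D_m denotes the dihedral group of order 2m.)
Each irreducible V_i of dimension d_i appears with multiplicity d_i, i.e. rho_reg = (direct sum over all irreducibles V_i) d_i V_i. The irreducible dimensions for Z/2Z x D_3 are 1, 1, 1, 1, 2, 2: 4 irreducibles of dimension 1, each with multiplicity 1; 2 irreducibles of dimension 2, each with multiplicity 2. Total dimension 4*1*1 + 2*2*2 = 12 = |G|.

Explanation: General theorem: in the regular representation of a finite group G, each irreducible appears with multiplicity equal to its dimension. Check: dim(rho_reg) = sum d_i^2 = 1 + 1 + 1 + 1 + 4 + 4 = 12 = |G|.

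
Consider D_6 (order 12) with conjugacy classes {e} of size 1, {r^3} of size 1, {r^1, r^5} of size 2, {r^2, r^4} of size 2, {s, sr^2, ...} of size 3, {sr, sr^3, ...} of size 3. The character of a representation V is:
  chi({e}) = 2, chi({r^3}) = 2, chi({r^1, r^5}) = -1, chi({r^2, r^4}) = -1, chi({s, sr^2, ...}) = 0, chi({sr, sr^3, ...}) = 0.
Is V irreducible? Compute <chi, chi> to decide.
Irreducible: <chi, chi> = 1.

Derivation: <chi, chi> = (1/|G|) sum_C |C| * |chi(C)|^2 = (1/12)[1*|2|^2 + 1*|2|^2 + 2*|-1|^2 + 2*|-1|^2 + 3*|0|^2 + 3*|0|^2]
  = (1/12)[(4) + (4) + (2) + (2) + (0) + (0)] = 12/12 = 1.
A character is irreducible iff <chi, chi> = 1, so this representation is irreducible.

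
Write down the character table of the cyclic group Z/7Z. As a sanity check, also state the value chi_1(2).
Character table of Z/7Z (irreps indexed chi_0,...,chi_6 with chi_k(m) = zeta_7^(k*m), zeta_7 = exp(2*pi*i/7)):
  irrep \ class  {0} (size 1)  {1} (size 1)    {2} (size 1)    {3} (size 1)    {4} (size 1)    {5} (size 1)    {6} (size 1)  
  chi_0          1             1               1               1               1               1               1             
  chi_1          1             exp(2*I*pi/7)   exp(4*I*pi/7)   exp(6*I*pi/7)   exp(-6*I*pi/7)  exp(-4*I*pi/7)  exp(-2*I*pi/7)
  chi_2          1             exp(4*I*pi/7)   exp(-6*I*pi/7)  exp(-2*I*pi/7)  exp(2*I*pi/7)   exp(6*I*pi/7)   exp(-4*I*pi/7)
  chi_3          1             exp(6*I*pi/7)   exp(-2*I*pi/7)  exp(4*I*pi/7)   exp(-4*I*pi/7)  exp(2*I*pi/7)   exp(-6*I*pi/7)
  chi_4          1             exp(-6*I*pi/7)  exp(2*I*pi/7)   exp(-4*I*pi/7)  exp(4*I*pi/7)   exp(-2*I*pi/7)  exp(6*I*pi/7) 
  chi_5          1             exp(-4*I*pi/7)  exp(6*I*pi/7)   exp(2*I*pi/7)   exp(-2*I*pi/7)  exp(-6*I*pi/7)  exp(4*I*pi/7) 
  chi_6          1             exp(-2*I*pi/7)  exp(-4*I*pi/7)  exp(-6*I*pi/7)  exp(6*I*pi/7)   exp(4*I*pi/7)   exp(2*I*pi/7) 

Spot check: chi_1(2) = zeta_7^(1*2) = zeta_7^2 = exp(4*I*pi/7).

Justification: Z/7Z is abelian, so all 7 irreducible complex representations are 1-dimensional. They are given by chi_k(m) = zeta_7^(k*m) for k = 0,...,6. Row orthogonality: sum_m chi_k(m) conj(chi_l(m)) = 7 * [k = l].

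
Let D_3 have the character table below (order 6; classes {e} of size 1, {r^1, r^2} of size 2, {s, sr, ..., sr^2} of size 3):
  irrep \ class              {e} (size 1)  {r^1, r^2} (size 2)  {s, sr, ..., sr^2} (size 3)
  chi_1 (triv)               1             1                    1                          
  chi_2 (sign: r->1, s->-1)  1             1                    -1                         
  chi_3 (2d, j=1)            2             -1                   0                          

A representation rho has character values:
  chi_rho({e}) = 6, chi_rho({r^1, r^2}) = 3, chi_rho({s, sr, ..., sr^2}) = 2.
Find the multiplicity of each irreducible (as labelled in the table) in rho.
Multiplicities: chi_1: 3, chi_2: 1, chi_3: 1.

Why: Use <chi_rho, chi> = (1/|G|) sum_C |C| * chi_rho(C) * conj(chi(C)) with |G| = 6 for each irreducible chi in the table:
  <chi_rho, chi_1> = (1/6)[1*(6)*conj(1) + 2*(3)*conj(1) + 3*(2)*conj(1)]
      = (1/6)[(6) + (6) + (6)] = 18/6 = 3
  <chi_rho, chi_2> = (1/6)[1*(6)*conj(1) + 2*(3)*conj(1) + 3*(2)*conj(-1)]
      = (1/6)[(6) + (6) + (-6)] = 6/6 = 1
  <chi_rho, chi_3> = (1/6)[1*(6)*conj(2) + 2*(3)*conj(-1) + 3*(2)*conj(0)]
      = (1/6)[(12) + (-6) + (0)] = 6/6 = 1
Dimension check: dim(rho) = sum (mult * dim) = 3*1 + 1*1 + 1*2 = 6 = chi_rho(e) = 6.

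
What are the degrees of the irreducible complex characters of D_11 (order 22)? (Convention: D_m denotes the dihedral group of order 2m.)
Dimensions: 1, 1, 2, 2, 2, 2, 2

Solution. There are 7 irreducibles (= number of conjugacy classes). Their dimensions d_i satisfy sum d_i^2 = |G| = 22: 1 + 1 + 4 + 4 + 4 + 4 + 4 = 22.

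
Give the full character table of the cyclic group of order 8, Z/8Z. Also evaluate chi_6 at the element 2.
Character table of Z/8Z (irreps indexed chi_0,...,chi_7 with chi_k(m) = zeta_8^(k*m), zeta_8 = exp(2*pi*i/8)):
  irrep \ class  {0} (size 1)  {1} (size 1)    {2} (size 1)  {3} (size 1)    {4} (size 1)  {5} (size 1)    {6} (size 1)  {7} (size 1)  
  chi_0          1             1               1             1               1             1               1             1             
  chi_1          1             exp(I*pi/4)     I             exp(3*I*pi/4)   -1            exp(-3*I*pi/4)  -I            exp(-I*pi/4)  
  chi_2          1             I               -1            -I              1             I               -1            -I            
  chi_3          1             exp(3*I*pi/4)   -I            exp(I*pi/4)     -1            exp(-I*pi/4)    I             exp(-3*I*pi/4)
  chi_4          1             -1              1             -1              1             -1              1             -1            
  chi_5          1             exp(-3*I*pi/4)  I             exp(-I*pi/4)    -1            exp(I*pi/4)     -I            exp(3*I*pi/4) 
  chi_6          1             -I              -1            I               1             -I              -1            I             
  chi_7          1             exp(-I*pi/4)    -I            exp(-3*I*pi/4)  -1            exp(3*I*pi/4)   I             exp(I*pi/4)   

Spot check: chi_6(2) = zeta_8^(6*2) = zeta_8^12 = -1.

Solution. Z/8Z is abelian, so all 8 irreducible complex representations are 1-dimensional. They are given by chi_k(m) = zeta_8^(k*m) for k = 0,...,7. Row orthogonality: sum_m chi_k(m) conj(chi_l(m)) = 8 * [k = l].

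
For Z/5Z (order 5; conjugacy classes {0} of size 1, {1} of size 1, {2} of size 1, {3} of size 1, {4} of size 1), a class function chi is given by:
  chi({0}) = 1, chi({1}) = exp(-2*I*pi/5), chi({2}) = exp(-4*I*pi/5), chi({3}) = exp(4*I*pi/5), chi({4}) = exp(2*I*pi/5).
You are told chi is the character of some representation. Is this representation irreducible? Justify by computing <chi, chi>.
Irreducible: <chi, chi> = 1.

Derivation: <chi, chi> = (1/|G|) sum_C |C| * |chi(C)|^2 = (1/5)[1*|1|^2 + 1*|exp(-2*I*pi/5)|^2 + 1*|exp(-4*I*pi/5)|^2 + 1*|exp(4*I*pi/5)|^2 + 1*|exp(2*I*pi/5)|^2]
  = (1/5)[(1) + (1) + (1) + (1) + (1)] = 5/5 = 1.
(Exp terms are combined using exp(i*s)*conj(exp(i*t)) = exp(i*(s-t)), and sums of them are collapsed using the identity that for every m > 1 the m distinct m-th roots of unity sum to 0, e.g. 1 + exp(2*I*pi/3) + exp(-2*I*pi/3) = 0.)
A character is irreducible iff <chi, chi> = 1, so this representation is irreducible.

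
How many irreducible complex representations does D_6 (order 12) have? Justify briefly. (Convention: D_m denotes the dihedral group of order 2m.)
6

Explanation: The number of irreducible complex representations of a finite group equals its number of conjugacy classes. D_6 has 6 conjugacy classes (n/2 + 3 for n even), so D_6 (order 12) has exactly 6 irreducible complex representations.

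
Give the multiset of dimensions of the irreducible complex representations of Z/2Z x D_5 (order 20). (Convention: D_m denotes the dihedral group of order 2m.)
Dimensions: 1, 1, 1, 1, 2, 2, 2, 2

Justification: There are 8 irreducibles (= number of conjugacy classes). Their dimensions d_i satisfy sum d_i^2 = |G| = 20: 1 + 1 + 1 + 1 + 4 + 4 + 4 + 4 = 20. (For the product with Z/2Z: each of the 2 1-dim characters of Z/2Z tensors with each irrep of D_5, giving 2 copies of each D_5-dimension.)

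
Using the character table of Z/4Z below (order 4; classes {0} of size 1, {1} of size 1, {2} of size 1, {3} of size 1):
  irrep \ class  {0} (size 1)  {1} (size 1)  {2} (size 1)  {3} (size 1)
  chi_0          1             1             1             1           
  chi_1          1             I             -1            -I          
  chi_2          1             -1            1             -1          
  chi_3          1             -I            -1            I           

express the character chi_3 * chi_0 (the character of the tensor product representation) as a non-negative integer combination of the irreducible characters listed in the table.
chi_3 tensor chi_0 = chi_3 (all other irreducibles have multiplicity 0).

The character of a tensor product is the pointwise product (chi_3 * chi_0)(C) = chi_3(C) * chi_0(C):
  {0}: (1)*(1), {1}: (-I)*(1), {2}: (-1)*(1), {3}: (I)*(1)
so (chi_3 * chi_0) takes values
  {0} -> 1, {1} -> -I, {2} -> -1, {3} -> I.
Now take the inner product of this character with each irreducible chi from the table, <chi_3*chi_0, chi> = (1/4) sum_C |C| (chi_3*chi_0)(C) conj(chi(C)):
  <chi_3*chi_0, chi_0> = (1/4)[1*(1)*conj(1) + 1*(-I)*conj(1) + 1*(-1)*conj(1) + 1*(I)*conj(1)]
      = (1/4)[(1) + (-I) + (-1) + (I)] = 0/4 = 0
  <chi_3*chi_0, chi_1> = (1/4)[1*(1)*conj(1) + 1*(-I)*conj(I) + 1*(-1)*conj(-1) + 1*(I)*conj(-I)]
      = (1/4)[(1) + (-1) + (1) + (-1)] = 0/4 = 0
  <chi_3*chi_0, chi_2> = (1/4)[1*(1)*conj(1) + 1*(-I)*conj(-1) + 1*(-1)*conj(1) + 1*(I)*conj(-1)]
      = (1/4)[(1) + (I) + (-1) + (-I)] = 0/4 = 0
  <chi_3*chi_0, chi_3> = (1/4)[1*(1)*conj(1) + 1*(-I)*conj(-I) + 1*(-1)*conj(-1) + 1*(I)*conj(I)]
      = (1/4)[(1) + (1) + (1) + (1)] = 4/4 = 1
(Exp terms are combined using exp(i*s)*conj(exp(i*t)) = exp(i*(s-t)), and sums of them are collapsed using the identity that for every m > 1 the m distinct m-th roots of unity sum to 0, e.g. 1 + exp(2*I*pi/3) + exp(-2*I*pi/3) = 0.)
Hence the multiplicities are chi_3: 1. Dimension check: dim(chi_3)*dim(chi_0) = 1*1 = 1 and sum (mult * dim) = 1*1 = 1.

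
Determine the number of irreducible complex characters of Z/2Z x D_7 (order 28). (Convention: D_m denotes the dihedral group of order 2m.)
10

Explanation: The number of irreducible complex representations of a finite group equals its number of conjugacy classes. For a direct product, #classes(G x H) = #classes(G) * #classes(H). Z/2Z has 2 classes (abelian), D_7 has 5 classes, so 2 * 5 = 10, so Z/2Z x D_7 (order 28) has exactly 10 irreducible complex representations.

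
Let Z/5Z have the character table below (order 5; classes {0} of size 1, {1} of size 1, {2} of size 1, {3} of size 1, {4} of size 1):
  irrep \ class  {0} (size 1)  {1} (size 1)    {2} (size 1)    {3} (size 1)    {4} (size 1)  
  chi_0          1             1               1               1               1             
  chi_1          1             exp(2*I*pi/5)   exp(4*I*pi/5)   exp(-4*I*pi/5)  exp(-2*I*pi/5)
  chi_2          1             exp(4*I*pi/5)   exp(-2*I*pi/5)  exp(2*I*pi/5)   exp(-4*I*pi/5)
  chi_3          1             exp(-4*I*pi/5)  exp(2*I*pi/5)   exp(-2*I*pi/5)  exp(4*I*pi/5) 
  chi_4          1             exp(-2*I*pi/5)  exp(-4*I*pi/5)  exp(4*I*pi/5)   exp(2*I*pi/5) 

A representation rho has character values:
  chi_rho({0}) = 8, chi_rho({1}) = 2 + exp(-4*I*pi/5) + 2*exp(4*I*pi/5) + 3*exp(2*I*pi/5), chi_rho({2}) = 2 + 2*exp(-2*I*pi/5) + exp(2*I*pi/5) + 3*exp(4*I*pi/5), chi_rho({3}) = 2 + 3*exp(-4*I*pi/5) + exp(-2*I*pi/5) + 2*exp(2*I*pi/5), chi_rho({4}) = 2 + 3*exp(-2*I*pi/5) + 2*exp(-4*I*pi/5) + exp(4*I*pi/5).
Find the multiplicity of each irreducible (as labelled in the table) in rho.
Multiplicities: chi_0: 2, chi_1: 3, chi_2: 2, chi_3: 1, chi_4: 0.

Solution. Use <chi_rho, chi> = (1/|G|) sum_C |C| * chi_rho(C) * conj(chi(C)) with |G| = 5 for each irreducible chi in the table:
  <chi_rho, chi_0> = (1/5)[1*(8)*conj(1) + 1*(2 + exp(-4*I*pi/5) + 2*exp(4*I*pi/5) + 3*exp(2*I*pi/5))*conj(1) + 1*(2 + 2*exp(-2*I*pi/5) + exp(2*I*pi/5) + 3*exp(4*I*pi/5))*conj(1) + 1*(2 + 3*exp(-4*I*pi/5) + exp(-2*I*pi/5) + 2*exp(2*I*pi/5))*conj(1) + 1*(2 + 3*exp(-2*I*pi/5) + 2*exp(-4*I*pi/5) + exp(4*I*pi/5))*conj(1)]
      = (1/5)[(8) + (2 + exp(-4*I*pi/5) + 2*exp(4*I*pi/5) + 3*exp(2*I*pi/5)) + (2 + 2*exp(-2*I*pi/5) + exp(2*I*pi/5) + 3*exp(4*I*pi/5)) + (2 + 3*exp(-4*I*pi/5) + exp(-2*I*pi/5) + 2*exp(2*I*pi/5)) + (2 + 3*exp(-2*I*pi/5) + 2*exp(-4*I*pi/5) + exp(4*I*pi/5))] = 10/5 = 2
  <chi_rho, chi_1> = (1/5)[1*(8)*conj(1) + 1*(2 + exp(-4*I*pi/5) + 2*exp(4*I*pi/5) + 3*exp(2*I*pi/5))*conj(exp(2*I*pi/5)) + 1*(2 + 2*exp(-2*I*pi/5) + exp(2*I*pi/5) + 3*exp(4*I*pi/5))*conj(exp(4*I*pi/5)) + 1*(2 + 3*exp(-4*I*pi/5) + exp(-2*I*pi/5) + 2*exp(2*I*pi/5))*conj(exp(-4*I*pi/5)) + 1*(2 + 3*exp(-2*I*pi/5) + 2*exp(-4*I*pi/5) + exp(4*I*pi/5))*conj(exp(-2*I*pi/5))]
      = (1/5)[(8) + (3 + 2*exp(-2*I*pi/5) + exp(4*I*pi/5) + 2*exp(2*I*pi/5)) + (3 + 2*exp(-4*I*pi/5) + exp(-2*I*pi/5) + 2*exp(4*I*pi/5)) + (3 + 2*exp(-4*I*pi/5) + exp(2*I*pi/5) + 2*exp(4*I*pi/5)) + (3 + 2*exp(-2*I*pi/5) + exp(-4*I*pi/5) + 2*exp(2*I*pi/5))] = 15/5 = 3
  <chi_rho, chi_2> = (1/5)[1*(8)*conj(1) + 1*(2 + exp(-4*I*pi/5) + 2*exp(4*I*pi/5) + 3*exp(2*I*pi/5))*conj(exp(4*I*pi/5)) + 1*(2 + 2*exp(-2*I*pi/5) + exp(2*I*pi/5) + 3*exp(4*I*pi/5))*conj(exp(-2*I*pi/5)) + 1*(2 + 3*exp(-4*I*pi/5) + exp(-2*I*pi/5) + 2*exp(2*I*pi/5))*conj(exp(2*I*pi/5)) + 1*(2 + 3*exp(-2*I*pi/5) + 2*exp(-4*I*pi/5) + exp(4*I*pi/5))*conj(exp(-4*I*pi/5))]
      = (1/5)[(8) + (2 + 3*exp(-2*I*pi/5) + 2*exp(-4*I*pi/5) + exp(2*I*pi/5)) + (2 + 3*exp(-4*I*pi/5) + exp(4*I*pi/5) + 2*exp(2*I*pi/5)) + (2 + 2*exp(-2*I*pi/5) + exp(-4*I*pi/5) + 3*exp(4*I*pi/5)) + (2 + exp(-2*I*pi/5) + 2*exp(4*I*pi/5) + 3*exp(2*I*pi/5))] = 10/5 = 2
  <chi_rho, chi_3> = (1/5)[1*(8)*conj(1) + 1*(2 + exp(-4*I*pi/5) + 2*exp(4*I*pi/5) + 3*exp(2*I*pi/5))*conj(exp(-4*I*pi/5)) + 1*(2 + 2*exp(-2*I*pi/5) + exp(2*I*pi/5) + 3*exp(4*I*pi/5))*conj(exp(2*I*pi/5)) + 1*(2 + 3*exp(-4*I*pi/5) + exp(-2*I*pi/5) + 2*exp(2*I*pi/5))*conj(exp(-2*I*pi/5)) + 1*(2 + 3*exp(-2*I*pi/5) + 2*exp(-4*I*pi/5) + exp(4*I*pi/5))*conj(exp(4*I*pi/5))]
      = (1/5)[(8) + (1 + 2*exp(-2*I*pi/5) + 3*exp(-4*I*pi/5) + 2*exp(4*I*pi/5)) + (1 + 2*exp(-2*I*pi/5) + 2*exp(-4*I*pi/5) + 3*exp(2*I*pi/5)) + (1 + 3*exp(-2*I*pi/5) + 2*exp(4*I*pi/5) + 2*exp(2*I*pi/5)) + (1 + 2*exp(-4*I*pi/5) + 3*exp(4*I*pi/5) + 2*exp(2*I*pi/5))] = 5/5 = 1
  <chi_rho, chi_4> = (1/5)[1*(8)*conj(1) + 1*(2 + exp(-4*I*pi/5) + 2*exp(4*I*pi/5) + 3*exp(2*I*pi/5))*conj(exp(-2*I*pi/5)) + 1*(2 + 2*exp(-2*I*pi/5) + exp(2*I*pi/5) + 3*exp(4*I*pi/5))*conj(exp(-4*I*pi/5)) + 1*(2 + 3*exp(-4*I*pi/5) + exp(-2*I*pi/5) + 2*exp(2*I*pi/5))*conj(exp(4*I*pi/5)) + 1*(2 + 3*exp(-2*I*pi/5) + 2*exp(-4*I*pi/5) + exp(4*I*pi/5))*conj(exp(2*I*pi/5))]
      = (1/5)[(8) + (2*exp(-4*I*pi/5) + exp(-2*I*pi/5) + 3*exp(4*I*pi/5) + 2*exp(2*I*pi/5)) + (3*exp(-2*I*pi/5) + exp(-4*I*pi/5) + 2*exp(4*I*pi/5) + 2*exp(2*I*pi/5)) + (2*exp(-2*I*pi/5) + 2*exp(-4*I*pi/5) + exp(4*I*pi/5) + 3*exp(2*I*pi/5)) + (2*exp(-2*I*pi/5) + 3*exp(-4*I*pi/5) + exp(2*I*pi/5) + 2*exp(4*I*pi/5))] = 0/5 = 0
(Exp terms are combined using exp(i*s)*conj(exp(i*t)) = exp(i*(s-t)), and sums of them are collapsed using the identity that for every m > 1 the m distinct m-th roots of unity sum to 0, e.g. 1 + exp(2*I*pi/3) + exp(-2*I*pi/3) = 0.)
Dimension check: dim(rho) = sum (mult * dim) = 2*1 + 3*1 + 2*1 + 1*1 + 0*1 = 8 = chi_rho(e) = 8.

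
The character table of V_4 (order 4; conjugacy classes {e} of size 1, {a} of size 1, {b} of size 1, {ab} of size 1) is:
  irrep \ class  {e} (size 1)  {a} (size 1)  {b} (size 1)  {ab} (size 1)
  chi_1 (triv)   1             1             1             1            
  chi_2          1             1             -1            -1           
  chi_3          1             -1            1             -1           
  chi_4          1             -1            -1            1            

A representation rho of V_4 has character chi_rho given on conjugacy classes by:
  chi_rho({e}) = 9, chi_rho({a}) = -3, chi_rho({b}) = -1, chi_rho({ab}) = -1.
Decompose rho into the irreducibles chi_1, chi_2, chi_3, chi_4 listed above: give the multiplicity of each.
Multiplicities: chi_1: 1, chi_2: 2, chi_3: 3, chi_4: 3.

Details: Use <chi_rho, chi> = (1/|G|) sum_C |C| * chi_rho(C) * conj(chi(C)) with |G| = 4 for each irreducible chi in the table:
  <chi_rho, chi_1> = (1/4)[1*(9)*conj(1) + 1*(-3)*conj(1) + 1*(-1)*conj(1) + 1*(-1)*conj(1)]
      = (1/4)[(9) + (-3) + (-1) + (-1)] = 4/4 = 1
  <chi_rho, chi_2> = (1/4)[1*(9)*conj(1) + 1*(-3)*conj(1) + 1*(-1)*conj(-1) + 1*(-1)*conj(-1)]
      = (1/4)[(9) + (-3) + (1) + (1)] = 8/4 = 2
  <chi_rho, chi_3> = (1/4)[1*(9)*conj(1) + 1*(-3)*conj(-1) + 1*(-1)*conj(1) + 1*(-1)*conj(-1)]
      = (1/4)[(9) + (3) + (-1) + (1)] = 12/4 = 3
  <chi_rho, chi_4> = (1/4)[1*(9)*conj(1) + 1*(-3)*conj(-1) + 1*(-1)*conj(-1) + 1*(-1)*conj(1)]
      = (1/4)[(9) + (3) + (1) + (-1)] = 12/4 = 3
Dimension check: dim(rho) = sum (mult * dim) = 1*1 + 2*1 + 3*1 + 3*1 = 9 = chi_rho(e) = 9.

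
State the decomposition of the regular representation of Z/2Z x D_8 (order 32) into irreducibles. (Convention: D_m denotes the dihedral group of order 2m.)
Each irreducible V_i of dimension d_i appears with multiplicity d_i, i.e. rho_reg = (direct sum over all irreducibles V_i) d_i V_i. The irreducible dimensions for Z/2Z x D_8 are 1, 1, 1, 1, 1, 1, 1, 1, 2, 2, 2, 2, 2, 2: 8 irreducibles of dimension 1, each with multiplicity 1; 6 irreducibles of dimension 2, each with multiplicity 2. Total dimension 8*1*1 + 6*2*2 = 32 = |G|.

Argument: General theorem: in the regular representation of a finite group G, each irreducible appears with multiplicity equal to its dimension. Check: dim(rho_reg) = sum d_i^2 = 1 + 1 + 1 + 1 + 1 + 1 + 1 + 1 + 4 + 4 + 4 + 4 + 4 + 4 = 32 = |G|.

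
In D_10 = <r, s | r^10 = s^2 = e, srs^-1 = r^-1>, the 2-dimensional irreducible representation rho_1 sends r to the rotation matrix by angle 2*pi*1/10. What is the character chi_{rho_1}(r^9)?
chi_{rho_1}(r^9) = 2*cos(2*pi*1*9/10) = 1/2 + sqrt(5)/2

Proof sketch: rho_1(r^9) is rotation by angle 2*pi*1*9/10, whose trace is 2*cos(2*pi*1*9/10) = 1/2 + sqrt(5)/2.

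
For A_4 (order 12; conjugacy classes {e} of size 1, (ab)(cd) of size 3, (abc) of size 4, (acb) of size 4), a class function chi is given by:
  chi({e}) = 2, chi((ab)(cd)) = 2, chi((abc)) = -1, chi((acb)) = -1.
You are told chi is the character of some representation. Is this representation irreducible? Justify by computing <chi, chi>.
Not irreducible (reducible): <chi, chi> = 2 > 1.

Reasoning: <chi, chi> = (1/|G|) sum_C |C| * |chi(C)|^2 = (1/12)[1*|2|^2 + 3*|2|^2 + 4*|-1|^2 + 4*|-1|^2]
  = (1/12)[(4) + (12) + (4) + (4)] = 24/12 = 2.
(Exp terms are combined using exp(i*s)*conj(exp(i*t)) = exp(i*(s-t)), and sums of them are collapsed using the identity that for every m > 1 the m distinct m-th roots of unity sum to 0, e.g. 1 + exp(2*I*pi/3) + exp(-2*I*pi/3) = 0.)
A character is irreducible iff <chi, chi> = 1, so this representation is reducible.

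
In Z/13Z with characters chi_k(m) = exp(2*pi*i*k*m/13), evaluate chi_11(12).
chi_11(12) = zeta_13^132 = exp(4*I*pi/13)

Solution. chi_11(12) = zeta_13^(11*12) = zeta_13^132. Since zeta_13^13 = 1, this equals zeta_13^2 = exp(2*pi*i*2/13) = exp(4*I*pi/13).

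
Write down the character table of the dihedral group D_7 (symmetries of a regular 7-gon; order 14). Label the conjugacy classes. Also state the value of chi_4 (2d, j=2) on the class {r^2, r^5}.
Conjugacy classes: {e} of size 1, {r^1, r^6} of size 2, {r^2, r^5} of size 2, {r^3, r^4} of size 2, {s, sr, ..., sr^6} of size 7.
Character table:
  irrep \ class              {e} (size 1)  {r^1, r^6} (size 2)  {r^2, r^5} (size 2)  {r^3, r^4} (size 2)  {s, sr, ..., sr^6} (size 7)
  chi_1 (triv)               1             1                    1                    1                    1                          
  chi_2 (sign: r->1, s->-1)  1             1                    1                    1                    -1                         
  chi_3 (2d, j=1)            2             2*cos(2*pi/7)        -2*cos(3*pi/7)       -2*cos(pi/7)         0                          
  chi_4 (2d, j=2)            2             -2*cos(3*pi/7)       -2*cos(pi/7)         2*cos(2*pi/7)        0                          
  chi_5 (2d, j=3)            2             -2*cos(pi/7)         2*cos(2*pi/7)        -2*cos(3*pi/7)       0                          

Spot check: chi_4 (2d, j=2) on {r^2, r^5} = -2*cos(pi/7).

Why: D_7 has order 2*7 = 14 with 5 conjugacy classes, hence 5 irreducibles. Sum of squared dims 1 + 1 + 4 + 4 + 4 = 14 = |G|. Linear characters come from the abelianisation; the 2-dimensional irreps have character r^k -> 2*cos(2*pi*j*k/7), reflections -> 0.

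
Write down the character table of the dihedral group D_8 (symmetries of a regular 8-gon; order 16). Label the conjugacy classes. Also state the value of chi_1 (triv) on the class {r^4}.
Conjugacy classes: {e} of size 1, {r^4} of size 1, {r^1, r^7} of size 2, {r^2, r^6} of size 2, {r^3, r^5} of size 2, {s, sr^2, ...} of size 4, {sr, sr^3, ...} of size 4.
Character table:
  irrep \ class              {e} (size 1)  {r^4} (size 1)  {r^1, r^7} (size 2)  {r^2, r^6} (size 2)  {r^3, r^5} (size 2)  {s, sr^2, ...} (size 4)  {sr, sr^3, ...} (size 4)
  chi_1 (triv)               1             1               1                    1                    1                    1                        1                       
  chi_2 (sign: r->1, s->-1)  1             1               1                    1                    1                    -1                       -1                      
  chi_3 (r->-1, s->1)        1             1               -1                   1                    -1                   1                        -1                      
  chi_4 (r->-1, s->-1)       1             1               -1                   1                    -1                   -1                       1                       
  chi_5 (2d, j=1)            2             -2              sqrt(2)              0                    -sqrt(2)             0                        0                       
  chi_6 (2d, j=2)            2             2               0                    -2                   0                    0                        0                       
  chi_7 (2d, j=3)            2             -2              -sqrt(2)             0                    sqrt(2)              0                        0                       

Spot check: chi_1 (triv) on {r^4} = 1.

Working: D_8 has order 2*8 = 16 with 7 conjugacy classes, hence 7 irreducibles. Sum of squared dims 1 + 1 + 1 + 1 + 4 + 4 + 4 = 16 = |G|. Linear characters come from the abelianisation; the 2-dimensional irreps have character r^k -> 2*cos(2*pi*j*k/8), reflections -> 0.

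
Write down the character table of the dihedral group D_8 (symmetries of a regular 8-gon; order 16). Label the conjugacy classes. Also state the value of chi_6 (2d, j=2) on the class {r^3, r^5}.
Conjugacy classes: {e} of size 1, {r^4} of size 1, {r^1, r^7} of size 2, {r^2, r^6} of size 2, {r^3, r^5} of size 2, {s, sr^2, ...} of size 4, {sr, sr^3, ...} of size 4.
Character table:
  irrep \ class              {e} (size 1)  {r^4} (size 1)  {r^1, r^7} (size 2)  {r^2, r^6} (size 2)  {r^3, r^5} (size 2)  {s, sr^2, ...} (size 4)  {sr, sr^3, ...} (size 4)
  chi_1 (triv)               1             1               1                    1                    1                    1                        1                       
  chi_2 (sign: r->1, s->-1)  1             1               1                    1                    1                    -1                       -1                      
  chi_3 (r->-1, s->1)        1             1               -1                   1                    -1                   1                        -1                      
  chi_4 (r->-1, s->-1)       1             1               -1                   1                    -1                   -1                       1                       
  chi_5 (2d, j=1)            2             -2              sqrt(2)              0                    -sqrt(2)             0                        0                       
  chi_6 (2d, j=2)            2             2               0                    -2                   0                    0                        0                       
  chi_7 (2d, j=3)            2             -2              -sqrt(2)             0                    sqrt(2)              0                        0                       

Spot check: chi_6 (2d, j=2) on {r^3, r^5} = 0.

Working: D_8 has order 2*8 = 16 with 7 conjugacy classes, hence 7 irreducibles. Sum of squared dims 1 + 1 + 1 + 1 + 4 + 4 + 4 = 16 = |G|. Linear characters come from the abelianisation; the 2-dimensional irreps have character r^k -> 2*cos(2*pi*j*k/8), reflections -> 0.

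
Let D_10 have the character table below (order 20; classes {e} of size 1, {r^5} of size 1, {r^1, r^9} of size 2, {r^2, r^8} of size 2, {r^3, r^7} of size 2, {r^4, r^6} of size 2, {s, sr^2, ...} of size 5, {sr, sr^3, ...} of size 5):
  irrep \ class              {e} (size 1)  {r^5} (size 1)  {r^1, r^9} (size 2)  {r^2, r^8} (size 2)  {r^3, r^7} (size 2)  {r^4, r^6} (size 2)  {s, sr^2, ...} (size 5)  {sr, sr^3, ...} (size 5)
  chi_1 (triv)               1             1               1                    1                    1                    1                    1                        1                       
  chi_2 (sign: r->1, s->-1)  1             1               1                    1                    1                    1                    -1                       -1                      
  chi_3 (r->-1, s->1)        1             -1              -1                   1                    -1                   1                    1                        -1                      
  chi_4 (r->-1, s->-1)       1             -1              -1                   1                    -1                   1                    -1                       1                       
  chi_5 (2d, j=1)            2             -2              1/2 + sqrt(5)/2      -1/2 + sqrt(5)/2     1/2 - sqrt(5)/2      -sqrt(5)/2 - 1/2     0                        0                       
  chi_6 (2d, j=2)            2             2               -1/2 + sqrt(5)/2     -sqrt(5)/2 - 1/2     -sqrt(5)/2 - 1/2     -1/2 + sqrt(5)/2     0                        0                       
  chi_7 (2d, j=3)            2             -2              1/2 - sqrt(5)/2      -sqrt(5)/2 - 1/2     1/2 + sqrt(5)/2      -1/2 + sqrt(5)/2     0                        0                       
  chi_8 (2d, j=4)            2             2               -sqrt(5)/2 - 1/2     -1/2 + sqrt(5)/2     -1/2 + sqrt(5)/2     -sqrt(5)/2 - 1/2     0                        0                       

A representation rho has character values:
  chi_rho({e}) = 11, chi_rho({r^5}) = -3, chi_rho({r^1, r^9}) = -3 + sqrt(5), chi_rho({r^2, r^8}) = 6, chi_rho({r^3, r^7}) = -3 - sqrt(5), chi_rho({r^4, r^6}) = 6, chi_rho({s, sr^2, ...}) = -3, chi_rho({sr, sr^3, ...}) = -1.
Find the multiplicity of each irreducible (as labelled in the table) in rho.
Multiplicities: chi_1: 0, chi_2: 2, chi_3: 2, chi_4: 3, chi_5: 1, chi_6: 1, chi_7: 0, chi_8: 0.

Argument: Use <chi_rho, chi> = (1/|G|) sum_C |C| * chi_rho(C) * conj(chi(C)) with |G| = 20 for each irreducible chi in the table:
  <chi_rho, chi_1> = (1/20)[1*(11)*conj(1) + 1*(-3)*conj(1) + 2*(-3 + sqrt(5))*conj(1) + 2*(6)*conj(1) + 2*(-3 - sqrt(5))*conj(1) + 2*(6)*conj(1) + 5*(-3)*conj(1) + 5*(-1)*conj(1)]
      = (1/20)[(11) + (-3) + (-6 + 2*sqrt(5)) + (12) + (-6 - 2*sqrt(5)) + (12) + (-15) + (-5)] = 0/20 = 0
  <chi_rho, chi_2> = (1/20)[1*(11)*conj(1) + 1*(-3)*conj(1) + 2*(-3 + sqrt(5))*conj(1) + 2*(6)*conj(1) + 2*(-3 - sqrt(5))*conj(1) + 2*(6)*conj(1) + 5*(-3)*conj(-1) + 5*(-1)*conj(-1)]
      = (1/20)[(11) + (-3) + (-6 + 2*sqrt(5)) + (12) + (-6 - 2*sqrt(5)) + (12) + (15) + (5)] = 40/20 = 2
  <chi_rho, chi_3> = (1/20)[1*(11)*conj(1) + 1*(-3)*conj(-1) + 2*(-3 + sqrt(5))*conj(-1) + 2*(6)*conj(1) + 2*(-3 - sqrt(5))*conj(-1) + 2*(6)*conj(1) + 5*(-3)*conj(1) + 5*(-1)*conj(-1)]
      = (1/20)[(11) + (3) + (6 - 2*sqrt(5)) + (12) + (2*sqrt(5) + 6) + (12) + (-15) + (5)] = 40/20 = 2
  <chi_rho, chi_4> = (1/20)[1*(11)*conj(1) + 1*(-3)*conj(-1) + 2*(-3 + sqrt(5))*conj(-1) + 2*(6)*conj(1) + 2*(-3 - sqrt(5))*conj(-1) + 2*(6)*conj(1) + 5*(-3)*conj(-1) + 5*(-1)*conj(1)]
      = (1/20)[(11) + (3) + (6 - 2*sqrt(5)) + (12) + (2*sqrt(5) + 6) + (12) + (15) + (-5)] = 60/20 = 3
  <chi_rho, chi_5> = (1/20)[1*(11)*conj(2) + 1*(-3)*conj(-2) + 2*(-3 + sqrt(5))*conj(1/2 + sqrt(5)/2) + 2*(6)*conj(-1/2 + sqrt(5)/2) + 2*(-3 - sqrt(5))*conj(1/2 - sqrt(5)/2) + 2*(6)*conj(-sqrt(5)/2 - 1/2) + 5*(-3)*conj(0) + 5*(-1)*conj(0)]
      = (1/20)[(22) + (6) + (2 - 2*sqrt(5)) + (-6 + 6*sqrt(5)) + (2 + 2*sqrt(5)) + (-6*sqrt(5) - 6) + (0) + (0)] = 20/20 = 1
  <chi_rho, chi_6> = (1/20)[1*(11)*conj(2) + 1*(-3)*conj(2) + 2*(-3 + sqrt(5))*conj(-1/2 + sqrt(5)/2) + 2*(6)*conj(-sqrt(5)/2 - 1/2) + 2*(-3 - sqrt(5))*conj(-sqrt(5)/2 - 1/2) + 2*(6)*conj(-1/2 + sqrt(5)/2) + 5*(-3)*conj(0) + 5*(-1)*conj(0)]
      = (1/20)[(22) + (-6) + (8 - 4*sqrt(5)) + (-6*sqrt(5) - 6) + (8 + 4*sqrt(5)) + (-6 + 6*sqrt(5)) + (0) + (0)] = 20/20 = 1
  <chi_rho, chi_7> = (1/20)[1*(11)*conj(2) + 1*(-3)*conj(-2) + 2*(-3 + sqrt(5))*conj(1/2 - sqrt(5)/2) + 2*(6)*conj(-sqrt(5)/2 - 1/2) + 2*(-3 - sqrt(5))*conj(1/2 + sqrt(5)/2) + 2*(6)*conj(-1/2 + sqrt(5)/2) + 5*(-3)*conj(0) + 5*(-1)*conj(0)]
      = (1/20)[(22) + (6) + (-8 + 4*sqrt(5)) + (-6*sqrt(5) - 6) + (-4*sqrt(5) - 8) + (-6 + 6*sqrt(5)) + (0) + (0)] = 0/20 = 0
  <chi_rho, chi_8> = (1/20)[1*(11)*conj(2) + 1*(-3)*conj(2) + 2*(-3 + sqrt(5))*conj(-sqrt(5)/2 - 1/2) + 2*(6)*conj(-1/2 + sqrt(5)/2) + 2*(-3 - sqrt(5))*conj(-1/2 + sqrt(5)/2) + 2*(6)*conj(-sqrt(5)/2 - 1/2) + 5*(-3)*conj(0) + 5*(-1)*conj(0)]
      = (1/20)[(22) + (-6) + (-2 + 2*sqrt(5)) + (-6 + 6*sqrt(5)) + (-2*sqrt(5) - 2) + (-6*sqrt(5) - 6) + (0) + (0)] = 0/20 = 0
Dimension check: dim(rho) = sum (mult * dim) = 0*1 + 2*1 + 2*1 + 3*1 + 1*2 + 1*2 + 0*2 + 0*2 = 11 = chi_rho(e) = 11.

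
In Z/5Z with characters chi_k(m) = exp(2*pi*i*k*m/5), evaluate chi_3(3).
chi_3(3) = zeta_5^9 = exp(-2*I*pi/5)

Derivation: chi_3(3) = zeta_5^(3*3) = zeta_5^9. Since zeta_5^5 = 1, this equals zeta_5^4 = exp(2*pi*i*4/5) = exp(-2*I*pi/5).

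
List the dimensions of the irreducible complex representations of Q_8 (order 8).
Dimensions: 1, 1, 1, 1, 2

Argument: There are 5 irreducibles (= number of conjugacy classes). Their dimensions d_i satisfy sum d_i^2 = |G| = 8: 1 + 1 + 1 + 1 + 4 = 8.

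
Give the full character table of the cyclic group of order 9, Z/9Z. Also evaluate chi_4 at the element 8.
Character table of Z/9Z (irreps indexed chi_0,...,chi_8 with chi_k(m) = zeta_9^(k*m), zeta_9 = exp(2*pi*i/9)):
  irrep \ class  {0} (size 1)  {1} (size 1)    {2} (size 1)    {3} (size 1)    {4} (size 1)    {5} (size 1)    {6} (size 1)    {7} (size 1)    {8} (size 1)  
  chi_0          1             1               1               1               1               1               1               1               1             
  chi_1          1             exp(2*I*pi/9)   exp(4*I*pi/9)   exp(2*I*pi/3)   exp(8*I*pi/9)   exp(-8*I*pi/9)  exp(-2*I*pi/3)  exp(-4*I*pi/9)  exp(-2*I*pi/9)
  chi_2          1             exp(4*I*pi/9)   exp(8*I*pi/9)   exp(-2*I*pi/3)  exp(-2*I*pi/9)  exp(2*I*pi/9)   exp(2*I*pi/3)   exp(-8*I*pi/9)  exp(-4*I*pi/9)
  chi_3          1             exp(2*I*pi/3)   exp(-2*I*pi/3)  1               exp(2*I*pi/3)   exp(-2*I*pi/3)  1               exp(2*I*pi/3)   exp(-2*I*pi/3)
  chi_4          1             exp(8*I*pi/9)   exp(-2*I*pi/9)  exp(2*I*pi/3)   exp(-4*I*pi/9)  exp(4*I*pi/9)   exp(-2*I*pi/3)  exp(2*I*pi/9)   exp(-8*I*pi/9)
  chi_5          1             exp(-8*I*pi/9)  exp(2*I*pi/9)   exp(-2*I*pi/3)  exp(4*I*pi/9)   exp(-4*I*pi/9)  exp(2*I*pi/3)   exp(-2*I*pi/9)  exp(8*I*pi/9) 
  chi_6          1             exp(-2*I*pi/3)  exp(2*I*pi/3)   1               exp(-2*I*pi/3)  exp(2*I*pi/3)   1               exp(-2*I*pi/3)  exp(2*I*pi/3) 
  chi_7          1             exp(-4*I*pi/9)  exp(-8*I*pi/9)  exp(2*I*pi/3)   exp(2*I*pi/9)   exp(-2*I*pi/9)  exp(-2*I*pi/3)  exp(8*I*pi/9)   exp(4*I*pi/9) 
  chi_8          1             exp(-2*I*pi/9)  exp(-4*I*pi/9)  exp(-2*I*pi/3)  exp(-8*I*pi/9)  exp(8*I*pi/9)   exp(2*I*pi/3)   exp(4*I*pi/9)   exp(2*I*pi/9) 

Spot check: chi_4(8) = zeta_9^(4*8) = zeta_9^32 = exp(-8*I*pi/9).

Proof sketch: Z/9Z is abelian, so all 9 irreducible complex representations are 1-dimensional. They are given by chi_k(m) = zeta_9^(k*m) for k = 0,...,8. Row orthogonality: sum_m chi_k(m) conj(chi_l(m)) = 9 * [k = l].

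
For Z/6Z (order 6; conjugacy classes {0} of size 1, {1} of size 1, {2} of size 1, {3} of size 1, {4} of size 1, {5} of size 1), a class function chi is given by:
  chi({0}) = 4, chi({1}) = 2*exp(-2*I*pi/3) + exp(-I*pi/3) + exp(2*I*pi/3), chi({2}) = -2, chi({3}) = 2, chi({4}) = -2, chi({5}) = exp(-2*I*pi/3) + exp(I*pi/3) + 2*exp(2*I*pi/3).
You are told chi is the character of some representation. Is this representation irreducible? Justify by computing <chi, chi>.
Not irreducible (reducible): <chi, chi> = 6 > 1.

Solution. <chi, chi> = (1/|G|) sum_C |C| * |chi(C)|^2 = (1/6)[1*|4|^2 + 1*|2*exp(-2*I*pi/3) + exp(-I*pi/3) + exp(2*I*pi/3)|^2 + 1*|-2|^2 + 1*|2|^2 + 1*|-2|^2 + 1*|exp(-2*I*pi/3) + exp(I*pi/3) + 2*exp(2*I*pi/3)|^2]
  = (1/6)[(16) + (4) + (4) + (4) + (4) + (4)] = 36/6 = 6.
(Exp terms are combined using exp(i*s)*conj(exp(i*t)) = exp(i*(s-t)), and sums of them are collapsed using the identity that for every m > 1 the m distinct m-th roots of unity sum to 0, e.g. 1 + exp(2*I*pi/3) + exp(-2*I*pi/3) = 0.)
A character is irreducible iff <chi, chi> = 1, so this representation is reducible.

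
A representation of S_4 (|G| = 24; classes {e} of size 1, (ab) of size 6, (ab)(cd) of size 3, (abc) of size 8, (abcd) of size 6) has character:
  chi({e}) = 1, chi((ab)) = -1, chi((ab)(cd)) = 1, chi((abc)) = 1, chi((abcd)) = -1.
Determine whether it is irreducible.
Irreducible: <chi, chi> = 1.

<chi, chi> = (1/|G|) sum_C |C| * |chi(C)|^2 = (1/24)[1*|1|^2 + 6*|-1|^2 + 3*|1|^2 + 8*|1|^2 + 6*|-1|^2]
  = (1/24)[(1) + (6) + (3) + (8) + (6)] = 24/24 = 1.
A character is irreducible iff <chi, chi> = 1, so this representation is irreducible.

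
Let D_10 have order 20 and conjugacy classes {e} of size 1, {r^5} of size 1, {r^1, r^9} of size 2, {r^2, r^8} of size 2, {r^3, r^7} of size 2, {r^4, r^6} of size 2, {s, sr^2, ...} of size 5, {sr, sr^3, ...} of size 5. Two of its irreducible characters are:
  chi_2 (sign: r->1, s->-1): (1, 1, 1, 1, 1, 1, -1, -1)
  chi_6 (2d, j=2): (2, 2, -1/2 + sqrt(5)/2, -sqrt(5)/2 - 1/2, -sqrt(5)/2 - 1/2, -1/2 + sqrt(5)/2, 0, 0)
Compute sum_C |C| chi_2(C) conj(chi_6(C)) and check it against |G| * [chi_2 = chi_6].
Sum = 0; so <chi_2, chi_6> = 0 (distinct irreducibles are orthogonal).

Derivation: Compute term by term over conjugacy classes (|C| * chi_2(C) * conj(chi_6(C))):
  1*(1)*conj(2) + 1*(1)*conj(2) + 2*(1)*conj(-1/2 + sqrt(5)/2) + 2*(1)*conj(-sqrt(5)/2 - 1/2) + 2*(1)*conj(-sqrt(5)/2 - 1/2) + 2*(1)*conj(-1/2 + sqrt(5)/2) + 5*(-1)*conj(0) + 5*(-1)*conj(0)
  = (2) + (2) + (-1 + sqrt(5)) + (-sqrt(5) - 1) + (-sqrt(5) - 1) + (-1 + sqrt(5)) + (0) + (0)
  = 0.
Dividing by |G| = 20 gives 0/20 = 0, matching the row-orthogonality relation <chi_2, chi_6> = [chi_2 = chi_6].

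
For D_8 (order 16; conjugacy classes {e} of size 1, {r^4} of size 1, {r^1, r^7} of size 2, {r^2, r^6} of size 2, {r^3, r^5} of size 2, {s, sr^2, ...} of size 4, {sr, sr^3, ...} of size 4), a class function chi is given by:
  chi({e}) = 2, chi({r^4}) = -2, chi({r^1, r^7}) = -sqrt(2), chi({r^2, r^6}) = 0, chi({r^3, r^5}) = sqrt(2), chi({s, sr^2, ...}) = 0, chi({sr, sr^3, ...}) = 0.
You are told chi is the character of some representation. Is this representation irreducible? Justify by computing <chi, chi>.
Irreducible: <chi, chi> = 1.

Justification: <chi, chi> = (1/|G|) sum_C |C| * |chi(C)|^2 = (1/16)[1*|2|^2 + 1*|-2|^2 + 2*|-sqrt(2)|^2 + 2*|0|^2 + 2*|sqrt(2)|^2 + 4*|0|^2 + 4*|0|^2]
  = (1/16)[(4) + (4) + (4) + (0) + (4) + (0) + (0)] = 16/16 = 1.
A character is irreducible iff <chi, chi> = 1, so this representation is irreducible.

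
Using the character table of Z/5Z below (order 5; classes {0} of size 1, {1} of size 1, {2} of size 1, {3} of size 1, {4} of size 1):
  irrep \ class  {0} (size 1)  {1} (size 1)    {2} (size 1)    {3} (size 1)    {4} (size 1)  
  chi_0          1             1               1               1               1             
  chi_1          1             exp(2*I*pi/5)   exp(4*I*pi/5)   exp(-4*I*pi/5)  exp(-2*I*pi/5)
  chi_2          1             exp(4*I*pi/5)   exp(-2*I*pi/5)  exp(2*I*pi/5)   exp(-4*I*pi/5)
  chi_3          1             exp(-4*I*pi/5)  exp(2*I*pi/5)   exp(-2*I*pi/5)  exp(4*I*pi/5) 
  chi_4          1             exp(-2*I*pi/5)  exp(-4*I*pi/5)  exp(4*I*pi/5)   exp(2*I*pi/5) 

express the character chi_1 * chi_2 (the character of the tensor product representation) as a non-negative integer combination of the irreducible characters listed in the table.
chi_1 tensor chi_2 = chi_3 (all other irreducibles have multiplicity 0).

The character of a tensor product is the pointwise product (chi_1 * chi_2)(C) = chi_1(C) * chi_2(C):
  {0}: (1)*(1), {1}: (exp(2*I*pi/5))*(exp(4*I*pi/5)), {2}: (exp(4*I*pi/5))*(exp(-2*I*pi/5)), {3}: (exp(-4*I*pi/5))*(exp(2*I*pi/5)), {4}: (exp(-2*I*pi/5))*(exp(-4*I*pi/5))
so (chi_1 * chi_2) takes values
  {0} -> 1, {1} -> exp(-4*I*pi/5), {2} -> exp(2*I*pi/5), {3} -> exp(-2*I*pi/5), {4} -> exp(4*I*pi/5).
Now take the inner product of this character with each irreducible chi from the table, <chi_1*chi_2, chi> = (1/5) sum_C |C| (chi_1*chi_2)(C) conj(chi(C)):
  <chi_1*chi_2, chi_0> = (1/5)[1*(1)*conj(1) + 1*(exp(-4*I*pi/5))*conj(1) + 1*(exp(2*I*pi/5))*conj(1) + 1*(exp(-2*I*pi/5))*conj(1) + 1*(exp(4*I*pi/5))*conj(1)]
      = (1/5)[(1) + (exp(-4*I*pi/5)) + (exp(2*I*pi/5)) + (exp(-2*I*pi/5)) + (exp(4*I*pi/5))] = 0/5 = 0
  <chi_1*chi_2, chi_1> = (1/5)[1*(1)*conj(1) + 1*(exp(-4*I*pi/5))*conj(exp(2*I*pi/5)) + 1*(exp(2*I*pi/5))*conj(exp(4*I*pi/5)) + 1*(exp(-2*I*pi/5))*conj(exp(-4*I*pi/5)) + 1*(exp(4*I*pi/5))*conj(exp(-2*I*pi/5))]
      = (1/5)[(1) + (exp(4*I*pi/5)) + (exp(-2*I*pi/5)) + (exp(2*I*pi/5)) + (exp(-4*I*pi/5))] = 0/5 = 0
  <chi_1*chi_2, chi_2> = (1/5)[1*(1)*conj(1) + 1*(exp(-4*I*pi/5))*conj(exp(4*I*pi/5)) + 1*(exp(2*I*pi/5))*conj(exp(-2*I*pi/5)) + 1*(exp(-2*I*pi/5))*conj(exp(2*I*pi/5)) + 1*(exp(4*I*pi/5))*conj(exp(-4*I*pi/5))]
      = (1/5)[(1) + (exp(2*I*pi/5)) + (exp(4*I*pi/5)) + (exp(-4*I*pi/5)) + (exp(-2*I*pi/5))] = 0/5 = 0
  <chi_1*chi_2, chi_3> = (1/5)[1*(1)*conj(1) + 1*(exp(-4*I*pi/5))*conj(exp(-4*I*pi/5)) + 1*(exp(2*I*pi/5))*conj(exp(2*I*pi/5)) + 1*(exp(-2*I*pi/5))*conj(exp(-2*I*pi/5)) + 1*(exp(4*I*pi/5))*conj(exp(4*I*pi/5))]
      = (1/5)[(1) + (1) + (1) + (1) + (1)] = 5/5 = 1
  <chi_1*chi_2, chi_4> = (1/5)[1*(1)*conj(1) + 1*(exp(-4*I*pi/5))*conj(exp(-2*I*pi/5)) + 1*(exp(2*I*pi/5))*conj(exp(-4*I*pi/5)) + 1*(exp(-2*I*pi/5))*conj(exp(4*I*pi/5)) + 1*(exp(4*I*pi/5))*conj(exp(2*I*pi/5))]
      = (1/5)[(1) + (exp(-2*I*pi/5)) + (exp(-4*I*pi/5)) + (exp(4*I*pi/5)) + (exp(2*I*pi/5))] = 0/5 = 0
(Exp terms are combined using exp(i*s)*conj(exp(i*t)) = exp(i*(s-t)), and sums of them are collapsed using the identity that for every m > 1 the m distinct m-th roots of unity sum to 0, e.g. 1 + exp(2*I*pi/3) + exp(-2*I*pi/3) = 0.)
Hence the multiplicities are chi_3: 1. Dimension check: dim(chi_1)*dim(chi_2) = 1*1 = 1 and sum (mult * dim) = 1*1 = 1.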